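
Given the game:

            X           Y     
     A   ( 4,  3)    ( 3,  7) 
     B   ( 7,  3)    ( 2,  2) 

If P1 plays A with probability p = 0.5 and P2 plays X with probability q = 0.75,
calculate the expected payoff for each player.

E[P1] = 4.75, E[P2] = 3.375

Work:
E[P1] = p·q·π₁(A,X) + p·(1-q)·π₁(A,Y) + (1-p)·q·π₁(B,X) + (1-p)·(1-q)·π₁(B,Y)
= 0.5·0.75·4 + 0.5·0.25·3 + 0.5·0.75·7 + 0.5·0.25·2
= 4.75

E[P2] = 3.375 (similar calculation)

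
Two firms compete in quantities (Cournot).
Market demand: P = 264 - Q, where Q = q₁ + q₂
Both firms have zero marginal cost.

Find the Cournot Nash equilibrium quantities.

q₁* = q₂* = 88.0; P* = 88.0

Work:
Profit: π_i = P·q_i = (a - q_i - q_j)·q_i
FOC: ∂π_i/∂q_i = a - 2q_i - q_j = 0
Reaction function: q_i = (264 - q_j)/2
Symmetry: q* = 264/3 = 88.0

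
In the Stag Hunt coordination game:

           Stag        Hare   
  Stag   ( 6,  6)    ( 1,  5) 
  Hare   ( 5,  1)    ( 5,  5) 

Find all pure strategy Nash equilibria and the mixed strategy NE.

Pure NE: (Stag, Stag) and (Hare, Hare); Mixed NE: p = 0.8, q = 0.8

Work:
Check pure NE:
(Stag, Stag): (6, 6) - no unilateral deviation beneficial
(Hare, Hare): (5, 5) - no unilateral deviation beneficial
Mixed NE: P1 plays Stag with p = 0.8, P2 plays Stag with q = 0.8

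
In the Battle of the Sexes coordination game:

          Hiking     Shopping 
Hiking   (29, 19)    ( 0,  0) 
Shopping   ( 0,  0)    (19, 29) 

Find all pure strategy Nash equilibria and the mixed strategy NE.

Pure NE: (Hiking, Hiking) and (Shopping, Shopping); Mixed NE: p = 0.6042, q = 0.3958

Work:
Check pure NE:
(Hiking, Hiking): (29, 19) - no unilateral deviation beneficial
(Shopping, Shopping): (19, 29) - no unilateral deviation beneficial
Mixed NE: P1 plays Hiking with p = 0.6042, P2 plays Hiking with q = 0.3958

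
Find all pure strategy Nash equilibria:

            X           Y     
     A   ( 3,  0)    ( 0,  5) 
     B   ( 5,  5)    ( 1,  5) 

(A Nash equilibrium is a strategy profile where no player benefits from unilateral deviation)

Nash equilibrium: (B, X), (B, Y)

Work:
Best responses:
  P1 vs X: payoffs [3, 5] → best response B (payoff 5)
  P1 vs Y: payoffs [0, 1] → best response B (payoff 1)
  P2 vs A: payoffs [0, 5] → best response Y (payoff 5)
  P2 vs B: payoffs [5, 5] → best response X/Y (payoff 5)
Mutual best responses: (B,X), (B,Y) → Nash equilibria.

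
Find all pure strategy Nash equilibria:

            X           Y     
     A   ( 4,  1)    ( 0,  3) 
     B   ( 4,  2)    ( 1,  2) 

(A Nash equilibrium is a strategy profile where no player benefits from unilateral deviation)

Nash equilibrium: (B, X), (B, Y)

Work:
Best responses:
  P1 vs X: payoffs [4, 4] → best response A/B (payoff 4)
  P1 vs Y: payoffs [0, 1] → best response B (payoff 1)
  P2 vs A: payoffs [1, 3] → best response Y (payoff 3)
  P2 vs B: payoffs [2, 2] → best response X/Y (payoff 2)
Mutual best responses: (B,X), (B,Y) → Nash equilibria.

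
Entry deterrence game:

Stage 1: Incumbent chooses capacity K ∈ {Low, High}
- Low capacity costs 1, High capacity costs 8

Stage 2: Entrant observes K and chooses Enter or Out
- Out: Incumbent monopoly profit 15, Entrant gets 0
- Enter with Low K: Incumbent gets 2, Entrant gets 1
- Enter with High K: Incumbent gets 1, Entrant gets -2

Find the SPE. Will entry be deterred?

SPE: (High, Enter|Low, Out|High); Entry deterred. Incumbent net profit = 7

Work:
After Low K: Entrant enters (1 > 0)
After High K: Entrant stays out (-2 < 0)
Incumbent: Low → 2−1=1, High → 15−8=7
Incumbent chooses High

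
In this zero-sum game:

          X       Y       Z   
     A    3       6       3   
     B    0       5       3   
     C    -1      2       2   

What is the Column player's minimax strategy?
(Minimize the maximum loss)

Column should play X or Z (all achieve the minimum), value = 3

Work:
Column player minimizes Row's maximum payoff:
Column X: max payoff to Row = 3
Column Y: max payoff to Row = 6
Column Z: max payoff to Row = 3
Minimum is 3, achieved by columns X, Z (tied).
Each of X or Z is a minimax strategy.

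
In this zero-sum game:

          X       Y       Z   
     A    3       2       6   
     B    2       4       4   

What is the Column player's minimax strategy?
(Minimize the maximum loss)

Column should play X, value = 3

Work:
Column player minimizes Row's maximum payoff:
Column X: max payoff to Row = 3
Column Y: max payoff to Row = 4
Column Z: max payoff to Row = 6
Minimum is 3, achieved by column X.
Minimax strategy: X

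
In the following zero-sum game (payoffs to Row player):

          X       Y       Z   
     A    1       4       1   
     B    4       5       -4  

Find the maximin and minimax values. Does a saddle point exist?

Maximin = 1, Minimax = 1, Saddle: True

Work:
Row minimums: [1, -4] → maximin = 1
Column maximums: [4, 5, 1] → minimax = 1
Saddle point exists! Game value = 1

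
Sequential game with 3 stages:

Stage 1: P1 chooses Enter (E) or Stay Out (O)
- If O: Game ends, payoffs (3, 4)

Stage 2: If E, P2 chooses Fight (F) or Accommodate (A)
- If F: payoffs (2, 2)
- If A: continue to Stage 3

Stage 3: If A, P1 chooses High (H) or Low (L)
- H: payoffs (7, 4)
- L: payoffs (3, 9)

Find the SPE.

SPE: (E, A, H); Outcome (7, 4)

Work:
Stage 3: P1 chooses H (7 vs 3)
Stage 2: P2: F->2, A->4 (anticipating H). Choose A
Stage 1: P1: O->3, E->7 (anticipating A, H). Choose E
SPE path: E -> A -> H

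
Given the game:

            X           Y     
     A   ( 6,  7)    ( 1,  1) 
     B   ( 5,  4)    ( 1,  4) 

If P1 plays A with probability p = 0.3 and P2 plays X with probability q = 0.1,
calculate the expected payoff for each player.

E[P1] = 1.43, E[P2] = 3.28

Work:
E[P1] = p·q·π₁(A,X) + p·(1-q)·π₁(A,Y) + (1-p)·q·π₁(B,X) + (1-p)·(1-q)·π₁(B,Y)
= 0.3·0.1·6 + 0.3·0.9·1 + 0.7·0.1·5 + 0.7·0.9·1
= 1.43

E[P2] = 3.28 (similar calculation)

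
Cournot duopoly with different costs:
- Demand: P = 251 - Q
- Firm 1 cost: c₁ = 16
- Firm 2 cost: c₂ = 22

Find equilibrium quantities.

q₁* = 80.33, q₂* = 74.33

Work:
Reaction: q₁ = (251 - 16 - q₂)/2
Reaction: q₂ = (251 - 22 - q₁)/2
Solve simultaneously:
q₁* = (251 - 2×16 + 22)/3 = 80.33
q₂* = (251 - 2×22 + 16)/3 = 74.33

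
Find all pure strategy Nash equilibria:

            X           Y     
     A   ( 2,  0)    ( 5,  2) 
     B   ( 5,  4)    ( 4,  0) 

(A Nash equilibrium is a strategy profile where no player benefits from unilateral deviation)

Nash equilibrium: (A, Y), (B, X)

Work:
Best responses:
  P1 vs X: payoffs [2, 5] → best response B (payoff 5)
  P1 vs Y: payoffs [5, 4] → best response A (payoff 5)
  P2 vs A: payoffs [0, 2] → best response Y (payoff 2)
  P2 vs B: payoffs [4, 0] → best response X (payoff 4)
Mutual best responses: (A,Y), (B,X) → Nash equilibria.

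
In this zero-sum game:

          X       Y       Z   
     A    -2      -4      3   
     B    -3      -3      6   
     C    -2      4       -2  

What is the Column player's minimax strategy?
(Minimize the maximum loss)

Column should play X, value = -2

Work:
Column player minimizes Row's maximum payoff:
Column X: max payoff to Row = -2
Column Y: max payoff to Row = 4
Column Z: max payoff to Row = 6
Minimum is -2, achieved by column X.
Minimax strategy: X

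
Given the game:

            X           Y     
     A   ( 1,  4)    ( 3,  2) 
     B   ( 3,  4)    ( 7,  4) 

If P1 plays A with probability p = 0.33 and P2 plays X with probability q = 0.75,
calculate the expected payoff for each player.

E[P1] = 3.175, E[P2] = 3.835

Work:
E[P1] = p·q·π₁(A,X) + p·(1-q)·π₁(A,Y) + (1-p)·q·π₁(B,X) + (1-p)·(1-q)·π₁(B,Y)
= 0.33·0.75·1 + 0.33·0.25·3 + 0.67·0.75·3 + 0.67·0.25·7
= 3.175

E[P2] = 3.835 (similar calculation)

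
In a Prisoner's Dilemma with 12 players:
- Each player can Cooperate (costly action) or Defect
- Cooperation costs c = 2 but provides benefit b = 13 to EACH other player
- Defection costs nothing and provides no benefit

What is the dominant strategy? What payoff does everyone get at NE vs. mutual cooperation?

Dominant: Defect; NE payoff = 0; Coop payoff = 141

Work:
Defect dominates (saves cost c = 2, benefit to others is external)
NE: All defect → everyone gets 0
If all cooperate: each receives (11)×13 - 2 = 141
Social dilemma: 141 > 0 but NE gives 0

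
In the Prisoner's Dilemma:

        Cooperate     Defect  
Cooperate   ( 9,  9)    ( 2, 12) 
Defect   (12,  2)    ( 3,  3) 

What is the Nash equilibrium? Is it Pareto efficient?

(Defect, Defect) is NE; not Pareto efficient

Work:
Defect dominates Cooperate for both players:
If P2 cooperates: Defect (12) > Cooperate (9)
If P2 defects: Defect (3) > Cooperate (2)
NE: (Defect, Defect) with payoff (3, 3)
But (Cooperate, Cooperate) = (9, 9) Pareto dominates (3, 3)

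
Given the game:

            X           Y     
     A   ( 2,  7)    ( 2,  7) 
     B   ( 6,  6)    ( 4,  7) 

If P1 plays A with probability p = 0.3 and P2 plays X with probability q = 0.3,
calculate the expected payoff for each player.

E[P1] = 3.82, E[P2] = 6.79

Work:
E[P1] = p·q·π₁(A,X) + p·(1-q)·π₁(A,Y) + (1-p)·q·π₁(B,X) + (1-p)·(1-q)·π₁(B,Y)
= 0.3·0.3·2 + 0.3·0.7·2 + 0.7·0.3·6 + 0.7·0.7·4
= 3.82

E[P2] = 6.79 (similar calculation)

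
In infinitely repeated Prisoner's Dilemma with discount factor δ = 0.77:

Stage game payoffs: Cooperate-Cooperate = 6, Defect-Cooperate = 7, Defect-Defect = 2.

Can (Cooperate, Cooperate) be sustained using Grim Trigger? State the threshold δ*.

δ* = 0.2; since δ = 0.77 ≥ 0.2, cooperation can be sustained

Work:
For Grim Trigger:
Cooperate forever: 6/(1-δ)
Defect then punished: 7 + 2·δ/(1-δ)
Need: 6/(1-δ) ≥ 7 + 2·δ/(1-δ)
Solving: δ ≥ (T-R)/(T-P) = (7-6)/(7-2) = 0.2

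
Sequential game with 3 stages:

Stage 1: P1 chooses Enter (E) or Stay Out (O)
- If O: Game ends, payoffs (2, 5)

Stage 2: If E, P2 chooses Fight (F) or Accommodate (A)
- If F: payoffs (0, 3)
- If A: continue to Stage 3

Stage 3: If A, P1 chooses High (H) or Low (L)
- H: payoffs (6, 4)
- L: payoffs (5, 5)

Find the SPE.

SPE: (E, A, H); Outcome (6, 4)

Work:
Stage 3: P1 chooses H (6 vs 5)
Stage 2: P2: F->3, A->4 (anticipating H). Choose A
Stage 1: P1: O->2, E->6 (anticipating A, H). Choose E
SPE path: E -> A -> H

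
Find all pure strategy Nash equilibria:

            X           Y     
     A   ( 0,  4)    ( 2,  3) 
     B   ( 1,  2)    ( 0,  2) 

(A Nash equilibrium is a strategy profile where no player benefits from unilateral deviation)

Nash equilibrium: (B, X)

Work:
Best responses:
  P1 vs X: payoffs [0, 1] → best response B (payoff 1)
  P1 vs Y: payoffs [2, 0] → best response A (payoff 2)
  P2 vs A: payoffs [4, 3] → best response X (payoff 4)
  P2 vs B: payoffs [2, 2] → best response X/Y (payoff 2)
Mutual best responses: (B,X) → Nash equilibria.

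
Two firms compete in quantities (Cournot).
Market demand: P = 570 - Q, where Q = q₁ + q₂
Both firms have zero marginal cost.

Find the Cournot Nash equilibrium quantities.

q₁* = q₂* = 190.0; P* = 190.0

Work:
Profit: π_i = P·q_i = (a - q_i - q_j)·q_i
FOC: ∂π_i/∂q_i = a - 2q_i - q_j = 0
Reaction function: q_i = (570 - q_j)/2
Symmetry: q* = 570/3 = 190.0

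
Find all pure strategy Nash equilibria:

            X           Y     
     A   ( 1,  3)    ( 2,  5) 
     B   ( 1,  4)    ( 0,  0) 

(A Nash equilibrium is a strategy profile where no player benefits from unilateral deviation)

Nash equilibrium: (A, Y), (B, X)

Work:
Best responses:
  P1 vs X: payoffs [1, 1] → best response A/B (payoff 1)
  P1 vs Y: payoffs [2, 0] → best response A (payoff 2)
  P2 vs A: payoffs [3, 5] → best response Y (payoff 5)
  P2 vs B: payoffs [4, 0] → best response X (payoff 4)
Mutual best responses: (A,Y), (B,X) → Nash equilibria.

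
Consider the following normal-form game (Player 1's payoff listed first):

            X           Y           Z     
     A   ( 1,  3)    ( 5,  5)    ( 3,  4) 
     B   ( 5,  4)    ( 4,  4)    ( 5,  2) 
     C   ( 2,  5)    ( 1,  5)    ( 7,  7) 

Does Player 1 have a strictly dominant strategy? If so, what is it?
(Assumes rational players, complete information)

No strictly dominant strategy exists for Player 1

Work:
A strategy strictly dominates another if it gives a strictly higher payoff against every opponent action. Compare each pair of P1's strategies column-by-column:
  A vs B: [1 vs 5, 5 vs 4, 3 vs 5] → A does not strictly dominate B (column X: 1 ≤ 5)
  A vs C: [1 vs 2, 5 vs 1, 3 vs 7] → A does not strictly dominate C (column X: 1 ≤ 2)
  B vs A: [5 vs 1, 4 vs 5, 5 vs 3] → B does not strictly dominate A (column Y: 4 ≤ 5)
  B vs C: [5 vs 2, 4 vs 1, 5 vs 7] → B does not strictly dominate C (column Z: 5 ≤ 7)
  C vs A: [2 vs 1, 1 vs 5, 7 vs 3] → C does not strictly dominate A (column Y: 1 ≤ 5)
  C vs B: [2 vs 5, 1 vs 4, 7 vs 5] → C does not strictly dominate B (column X: 2 ≤ 5)
No single strategy strictly dominates all others → no strictly dominant strategy.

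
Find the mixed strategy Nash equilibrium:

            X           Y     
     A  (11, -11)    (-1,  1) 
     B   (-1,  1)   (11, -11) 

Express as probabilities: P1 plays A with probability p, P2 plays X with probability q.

p = 0.5, q = 0.5

Work:
Find probabilities that make opponent indifferent:
P2 chooses q to make P1 indifferent between A and B
P1 chooses p to make P2 indifferent between X and Y
Mixed NE: P1 plays (A: 0.5, B: 0.5), P2 plays (X: 0.5, Y: 0.5)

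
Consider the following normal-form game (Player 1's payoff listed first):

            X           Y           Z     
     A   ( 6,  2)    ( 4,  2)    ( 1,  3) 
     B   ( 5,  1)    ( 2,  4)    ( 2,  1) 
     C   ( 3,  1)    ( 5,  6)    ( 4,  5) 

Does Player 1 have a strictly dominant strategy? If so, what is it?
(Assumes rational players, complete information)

No strictly dominant strategy exists for Player 1

Work:
A strategy strictly dominates another if it gives a strictly higher payoff against every opponent action. Compare each pair of P1's strategies column-by-column:
  A vs B: [6 vs 5, 4 vs 2, 1 vs 2] → A does not strictly dominate B (column Z: 1 ≤ 2)
  A vs C: [6 vs 3, 4 vs 5, 1 vs 4] → A does not strictly dominate C (column Y: 4 ≤ 5)
  B vs A: [5 vs 6, 2 vs 4, 2 vs 1] → B does not strictly dominate A (column X: 5 ≤ 6)
  B vs C: [5 vs 3, 2 vs 5, 2 vs 4] → B does not strictly dominate C (column Y: 2 ≤ 5)
  C vs A: [3 vs 6, 5 vs 4, 4 vs 1] → C does not strictly dominate A (column X: 3 ≤ 6)
  C vs B: [3 vs 5, 5 vs 2, 4 vs 2] → C does not strictly dominate B (column X: 3 ≤ 5)
No single strategy strictly dominates all others → no strictly dominant strategy.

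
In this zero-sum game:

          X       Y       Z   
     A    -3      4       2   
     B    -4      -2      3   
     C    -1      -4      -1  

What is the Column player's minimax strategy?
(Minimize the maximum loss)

Column should play X, value = -1

Work:
Column player minimizes Row's maximum payoff:
Column X: max payoff to Row = -1
Column Y: max payoff to Row = 4
Column Z: max payoff to Row = 3
Minimum is -1, achieved by column X.
Minimax strategy: X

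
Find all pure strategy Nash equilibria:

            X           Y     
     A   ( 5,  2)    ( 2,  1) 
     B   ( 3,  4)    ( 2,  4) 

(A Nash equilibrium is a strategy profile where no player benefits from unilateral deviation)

Nash equilibrium: (A, X), (B, Y)

Work:
Best responses:
  P1 vs X: payoffs [5, 3] → best response A (payoff 5)
  P1 vs Y: payoffs [2, 2] → best response A/B (payoff 2)
  P2 vs A: payoffs [2, 1] → best response X (payoff 2)
  P2 vs B: payoffs [4, 4] → best response X/Y (payoff 4)
Mutual best responses: (A,X), (B,Y) → Nash equilibria.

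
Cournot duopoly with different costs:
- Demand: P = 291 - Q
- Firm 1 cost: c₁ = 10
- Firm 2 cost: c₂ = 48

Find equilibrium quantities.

q₁* = 106.33, q₂* = 68.33

Work:
Reaction: q₁ = (291 - 10 - q₂)/2
Reaction: q₂ = (291 - 48 - q₁)/2
Solve simultaneously:
q₁* = (291 - 2×10 + 48)/3 = 106.33
q₂* = (291 - 2×48 + 10)/3 = 68.33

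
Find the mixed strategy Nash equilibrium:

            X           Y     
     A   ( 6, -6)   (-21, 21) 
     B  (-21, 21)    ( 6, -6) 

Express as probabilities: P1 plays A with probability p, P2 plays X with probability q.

p = 0.5, q = 0.5

Work:
Find probabilities that make opponent indifferent:
P2 chooses q to make P1 indifferent between A and B
P1 chooses p to make P2 indifferent between X and Y
Mixed NE: P1 plays (A: 0.5, B: 0.5), P2 plays (X: 0.5, Y: 0.5)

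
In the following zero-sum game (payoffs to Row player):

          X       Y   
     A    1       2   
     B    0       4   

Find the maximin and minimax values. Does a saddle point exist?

Maximin = 1, Minimax = 1, Saddle: True

Work:
Row minimums: [1, 0] → maximin = 1
Column maximums: [1, 4] → minimax = 1
Saddle point exists! Game value = 1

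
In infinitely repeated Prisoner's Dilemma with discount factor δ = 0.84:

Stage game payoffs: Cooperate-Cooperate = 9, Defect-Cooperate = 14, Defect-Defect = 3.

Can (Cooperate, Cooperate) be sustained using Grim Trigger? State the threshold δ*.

δ* = 0.4545; since δ = 0.84 ≥ 0.4545, cooperation can be sustained

Work:
For Grim Trigger:
Cooperate forever: 9/(1-δ)
Defect then punished: 14 + 3·δ/(1-δ)
Need: 9/(1-δ) ≥ 14 + 3·δ/(1-δ)
Solving: δ ≥ (T-R)/(T-P) = (14-9)/(14-3) = 0.4545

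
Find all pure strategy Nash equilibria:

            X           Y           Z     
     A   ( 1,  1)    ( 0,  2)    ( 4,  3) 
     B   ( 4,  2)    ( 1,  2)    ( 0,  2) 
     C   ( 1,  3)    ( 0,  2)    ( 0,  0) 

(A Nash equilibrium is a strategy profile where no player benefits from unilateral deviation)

Nash equilibrium: (A, Z), (B, X), (B, Y)

Work:
Best responses:
  P1 vs X: payoffs [1, 4, 1] → best response B (payoff 4)
  P1 vs Y: payoffs [0, 1, 0] → best response B (payoff 1)
  P1 vs Z: payoffs [4, 0, 0] → best response A (payoff 4)
  P2 vs A: payoffs [1, 2, 3] → best response Z (payoff 3)
  P2 vs B: payoffs [2, 2, 2] → best response X/Y/Z (payoff 2)
  P2 vs C: payoffs [3, 2, 0] → best response X (payoff 3)
Mutual best responses: (A,Z), (B,X), (B,Y) → Nash equilibria.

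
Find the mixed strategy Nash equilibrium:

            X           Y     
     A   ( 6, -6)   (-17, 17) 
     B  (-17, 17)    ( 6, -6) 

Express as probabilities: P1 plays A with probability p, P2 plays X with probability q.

p = 0.5, q = 0.5

Work:
Find probabilities that make opponent indifferent:
P2 chooses q to make P1 indifferent between A and B
P1 chooses p to make P2 indifferent between X and Y
Mixed NE: P1 plays (A: 0.5, B: 0.5), P2 plays (X: 0.5, Y: 0.5)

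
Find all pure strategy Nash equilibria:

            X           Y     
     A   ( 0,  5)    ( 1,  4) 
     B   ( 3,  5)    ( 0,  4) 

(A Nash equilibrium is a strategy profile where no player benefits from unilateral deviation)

Nash equilibrium: (B, X)

Work:
Best responses:
  P1 vs X: payoffs [0, 3] → best response B (payoff 3)
  P1 vs Y: payoffs [1, 0] → best response A (payoff 1)
  P2 vs A: payoffs [5, 4] → best response X (payoff 5)
  P2 vs B: payoffs [5, 4] → best response X (payoff 5)
Mutual best responses: (B,X) → Nash equilibria.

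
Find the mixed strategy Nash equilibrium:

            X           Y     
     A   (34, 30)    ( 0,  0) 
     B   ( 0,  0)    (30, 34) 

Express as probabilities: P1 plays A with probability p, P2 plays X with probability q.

p = 0.5312, q = 0.4688

Work:
Find probabilities that make opponent indifferent:
P2 chooses q to make P1 indifferent between A and B
P1 chooses p to make P2 indifferent between X and Y
Mixed NE: P1 plays (A: 0.5312, B: 0.4688), P2 plays (X: 0.4688, Y: 0.5312)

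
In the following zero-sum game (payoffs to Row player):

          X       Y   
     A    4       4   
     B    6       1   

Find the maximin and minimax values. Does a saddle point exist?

Maximin = 4, Minimax = 4, Saddle: True

Work:
Row minimums: [4, 1] → maximin = 4
Column maximums: [6, 4] → minimax = 4
Saddle point exists! Game value = 4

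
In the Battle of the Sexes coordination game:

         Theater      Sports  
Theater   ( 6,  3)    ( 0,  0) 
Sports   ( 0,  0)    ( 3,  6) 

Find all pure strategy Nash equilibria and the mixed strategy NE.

Pure NE: (Theater, Theater) and (Sports, Sports); Mixed NE: p = 0.6667, q = 0.3333

Work:
Check pure NE:
(Theater, Theater): (6, 3) - no unilateral deviation beneficial
(Sports, Sports): (3, 6) - no unilateral deviation beneficial
Mixed NE: P1 plays Theater with p = 0.6667, P2 plays Theater with q = 0.3333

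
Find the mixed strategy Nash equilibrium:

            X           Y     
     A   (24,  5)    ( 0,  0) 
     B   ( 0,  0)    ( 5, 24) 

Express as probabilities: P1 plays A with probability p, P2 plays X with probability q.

p = 0.8276, q = 0.1724

Work:
Find probabilities that make opponent indifferent:
P2 chooses q to make P1 indifferent between A and B
P1 chooses p to make P2 indifferent between X and Y
Mixed NE: P1 plays (A: 0.8276, B: 0.1724), P2 plays (X: 0.1724, Y: 0.8276)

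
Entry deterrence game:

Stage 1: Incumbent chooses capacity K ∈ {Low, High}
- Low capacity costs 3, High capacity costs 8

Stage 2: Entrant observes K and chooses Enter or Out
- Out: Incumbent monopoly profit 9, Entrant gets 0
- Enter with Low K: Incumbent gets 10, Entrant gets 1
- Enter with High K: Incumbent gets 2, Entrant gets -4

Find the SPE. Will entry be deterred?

SPE: (Low, Enter|Low, Out|High); Entry not deterred. Incumbent net profit = 7, Entrant gets 1

Work:
After Low K: Entrant enters (1 > 0)
After High K: Entrant stays out (-4 < 0)
Incumbent: Low → 10−3=7, High → 9−8=1
Incumbent chooses Low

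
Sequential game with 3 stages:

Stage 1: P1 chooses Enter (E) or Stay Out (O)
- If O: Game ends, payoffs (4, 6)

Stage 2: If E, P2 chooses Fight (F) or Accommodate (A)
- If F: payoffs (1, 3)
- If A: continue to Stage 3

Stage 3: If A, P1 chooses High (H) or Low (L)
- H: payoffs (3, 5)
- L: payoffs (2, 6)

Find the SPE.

SPE: (O, A, H); Outcome (4, 6)

Work:
Stage 3: P1 chooses H (3 vs 2)
Stage 2: P2: F->3, A->5 (anticipating H). Choose A
Stage 1: P1: O->4, E->3 (anticipating A, H). Choose O
SPE path: O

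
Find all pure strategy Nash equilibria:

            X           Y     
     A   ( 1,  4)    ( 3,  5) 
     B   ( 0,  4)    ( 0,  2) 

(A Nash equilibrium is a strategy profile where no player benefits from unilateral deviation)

Nash equilibrium: (A, Y)

Work:
Best responses:
  P1 vs X: payoffs [1, 0] → best response A (payoff 1)
  P1 vs Y: payoffs [3, 0] → best response A (payoff 3)
  P2 vs A: payoffs [4, 5] → best response Y (payoff 5)
  P2 vs B: payoffs [4, 2] → best response X (payoff 4)
Mutual best responses: (A,Y) → Nash equilibria.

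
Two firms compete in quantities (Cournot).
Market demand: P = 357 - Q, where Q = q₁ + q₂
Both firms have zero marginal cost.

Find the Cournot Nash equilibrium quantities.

q₁* = q₂* = 119.0; P* = 119.0

Work:
Profit: π_i = P·q_i = (a - q_i - q_j)·q_i
FOC: ∂π_i/∂q_i = a - 2q_i - q_j = 0
Reaction function: q_i = (357 - q_j)/2
Symmetry: q* = 357/3 = 119.0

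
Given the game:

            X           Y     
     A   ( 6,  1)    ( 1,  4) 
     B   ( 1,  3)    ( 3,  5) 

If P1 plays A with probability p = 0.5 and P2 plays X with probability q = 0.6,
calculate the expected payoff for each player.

E[P1] = 2.9, E[P2] = 3.0

Work:
E[P1] = p·q·π₁(A,X) + p·(1-q)·π₁(A,Y) + (1-p)·q·π₁(B,X) + (1-p)·(1-q)·π₁(B,Y)
= 0.5·0.6·6 + 0.5·0.4·1 + 0.5·0.6·1 + 0.5·0.4·3
= 2.9

E[P2] = 3.0 (similar calculation)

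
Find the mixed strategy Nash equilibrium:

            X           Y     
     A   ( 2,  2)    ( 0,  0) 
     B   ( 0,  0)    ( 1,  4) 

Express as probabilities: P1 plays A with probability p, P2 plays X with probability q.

p = 0.6667, q = 0.3333

Work:
Find probabilities that make opponent indifferent:
P2 chooses q to make P1 indifferent between A and B
P1 chooses p to make P2 indifferent between X and Y
Mixed NE: P1 plays (A: 0.6667, B: 0.3333), P2 plays (X: 0.3333, Y: 0.6667)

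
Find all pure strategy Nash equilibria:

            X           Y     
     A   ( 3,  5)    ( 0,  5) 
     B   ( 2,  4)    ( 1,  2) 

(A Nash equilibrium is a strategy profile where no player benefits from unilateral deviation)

Nash equilibrium: (A, X)

Work:
Best responses:
  P1 vs X: payoffs [3, 2] → best response A (payoff 3)
  P1 vs Y: payoffs [0, 1] → best response B (payoff 1)
  P2 vs A: payoffs [5, 5] → best response X/Y (payoff 5)
  P2 vs B: payoffs [4, 2] → best response X (payoff 4)
Mutual best responses: (A,X) → Nash equilibria.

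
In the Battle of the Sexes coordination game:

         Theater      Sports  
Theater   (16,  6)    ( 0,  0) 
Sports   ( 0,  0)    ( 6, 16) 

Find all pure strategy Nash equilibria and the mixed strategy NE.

Pure NE: (Theater, Theater) and (Sports, Sports); Mixed NE: p = 0.7273, q = 0.2727

Work:
Check pure NE:
(Theater, Theater): (16, 6) - no unilateral deviation beneficial
(Sports, Sports): (6, 16) - no unilateral deviation beneficial
Mixed NE: P1 plays Theater with p = 0.7273, P2 plays Theater with q = 0.2727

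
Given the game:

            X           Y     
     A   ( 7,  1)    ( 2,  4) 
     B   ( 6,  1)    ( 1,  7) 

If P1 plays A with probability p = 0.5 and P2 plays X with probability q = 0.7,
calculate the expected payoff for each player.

E[P1] = 5.0, E[P2] = 2.35

Work:
E[P1] = p·q·π₁(A,X) + p·(1-q)·π₁(A,Y) + (1-p)·q·π₁(B,X) + (1-p)·(1-q)·π₁(B,Y)
= 0.5·0.7·7 + 0.5·0.3·2 + 0.5·0.7·6 + 0.5·0.3·1
= 5.0

E[P2] = 2.35 (similar calculation)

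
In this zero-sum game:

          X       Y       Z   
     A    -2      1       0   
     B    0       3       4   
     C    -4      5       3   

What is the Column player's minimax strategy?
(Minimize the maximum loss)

Column should play X, value = 0

Work:
Column player minimizes Row's maximum payoff:
Column X: max payoff to Row = 0
Column Y: max payoff to Row = 5
Column Z: max payoff to Row = 4
Minimum is 0, achieved by column X.
Minimax strategy: X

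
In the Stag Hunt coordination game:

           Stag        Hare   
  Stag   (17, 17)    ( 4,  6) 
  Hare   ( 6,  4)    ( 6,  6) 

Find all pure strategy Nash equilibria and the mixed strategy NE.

Pure NE: (Stag, Stag) and (Hare, Hare); Mixed NE: p = 0.1538, q = 0.1538

Work:
Check pure NE:
(Stag, Stag): (17, 17) - no unilateral deviation beneficial
(Hare, Hare): (6, 6) - no unilateral deviation beneficial
Mixed NE: P1 plays Stag with p = 0.1538, P2 plays Stag with q = 0.1538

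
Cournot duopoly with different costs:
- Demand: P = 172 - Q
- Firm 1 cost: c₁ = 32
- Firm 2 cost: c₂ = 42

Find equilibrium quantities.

q₁* = 50.0, q₂* = 40.0

Work:
Reaction: q₁ = (172 - 32 - q₂)/2
Reaction: q₂ = (172 - 42 - q₁)/2
Solve simultaneously:
q₁* = (172 - 2×32 + 42)/3 = 50.0
q₂* = (172 - 2×42 + 32)/3 = 40.0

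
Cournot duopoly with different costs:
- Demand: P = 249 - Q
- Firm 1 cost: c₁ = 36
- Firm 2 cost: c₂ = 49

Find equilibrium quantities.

q₁* = 75.33, q₂* = 62.33

Work:
Reaction: q₁ = (249 - 36 - q₂)/2
Reaction: q₂ = (249 - 49 - q₁)/2
Solve simultaneously:
q₁* = (249 - 2×36 + 49)/3 = 75.33
q₂* = (249 - 2×49 + 36)/3 = 62.33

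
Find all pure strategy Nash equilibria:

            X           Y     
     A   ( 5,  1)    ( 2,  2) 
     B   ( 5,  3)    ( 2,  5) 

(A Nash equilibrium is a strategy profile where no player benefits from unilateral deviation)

Nash equilibrium: (A, Y), (B, Y)

Work:
Best responses:
  P1 vs X: payoffs [5, 5] → best response A/B (payoff 5)
  P1 vs Y: payoffs [2, 2] → best response A/B (payoff 2)
  P2 vs A: payoffs [1, 2] → best response Y (payoff 2)
  P2 vs B: payoffs [3, 5] → best response Y (payoff 5)
Mutual best responses: (A,Y), (B,Y) → Nash equilibria.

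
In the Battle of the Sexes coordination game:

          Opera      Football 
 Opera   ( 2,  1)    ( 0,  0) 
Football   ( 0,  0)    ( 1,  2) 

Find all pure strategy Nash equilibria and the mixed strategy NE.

Pure NE: (Opera, Opera) and (Football, Football); Mixed NE: p = 0.6667, q = 0.3333

Work:
Check pure NE:
(Opera, Opera): (2, 1) - no unilateral deviation beneficial
(Football, Football): (1, 2) - no unilateral deviation beneficial
Mixed NE: P1 plays Opera with p = 0.6667, P2 plays Opera with q = 0.3333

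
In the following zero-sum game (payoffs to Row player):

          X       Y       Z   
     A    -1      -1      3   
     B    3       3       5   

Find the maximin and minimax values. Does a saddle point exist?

Maximin = 3, Minimax = 3, Saddle: True

Work:
Row minimums: [-1, 3] → maximin = 3
Column maximums: [3, 3, 5] → minimax = 3
Saddle point exists! Game value = 3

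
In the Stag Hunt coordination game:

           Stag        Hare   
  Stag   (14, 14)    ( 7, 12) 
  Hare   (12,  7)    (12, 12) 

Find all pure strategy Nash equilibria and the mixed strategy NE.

Pure NE: (Stag, Stag) and (Hare, Hare); Mixed NE: p = 0.7143, q = 0.7143

Work:
Check pure NE:
(Stag, Stag): (14, 14) - no unilateral deviation beneficial
(Hare, Hare): (12, 12) - no unilateral deviation beneficial
Mixed NE: P1 plays Stag with p = 0.7143, P2 plays Stag with q = 0.7143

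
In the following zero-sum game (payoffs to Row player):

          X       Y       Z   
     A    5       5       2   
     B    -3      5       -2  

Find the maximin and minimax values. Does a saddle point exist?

Maximin = 2, Minimax = 2, Saddle: True

Work:
Row minimums: [2, -3] → maximin = 2
Column maximums: [5, 5, 2] → minimax = 2
Saddle point exists! Game value = 2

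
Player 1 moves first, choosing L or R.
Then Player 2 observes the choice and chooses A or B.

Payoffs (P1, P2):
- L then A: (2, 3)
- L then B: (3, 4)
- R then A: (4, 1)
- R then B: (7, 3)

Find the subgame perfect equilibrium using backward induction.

P1 plays R, P2 plays B after L and B after R; Payoff (7, 3)

Work:
Backward induction:
After L: P2 chooses B → P1 gets 3
After R: P2 chooses B → P1 gets 7
P1 chooses R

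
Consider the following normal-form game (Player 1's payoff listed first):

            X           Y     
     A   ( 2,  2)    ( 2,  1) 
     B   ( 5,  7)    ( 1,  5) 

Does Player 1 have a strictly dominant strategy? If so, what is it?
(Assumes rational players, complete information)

No strictly dominant strategy exists for Player 1

Work:
A strategy strictly dominates another if it gives a strictly higher payoff against every opponent action. Compare each pair of P1's strategies column-by-column:
  A vs B: [2 vs 5, 2 vs 1] → A does not strictly dominate B (column X: 2 ≤ 5)
  B vs A: [5 vs 2, 1 vs 2] → B does not strictly dominate A (column Y: 1 ≤ 2)
No single strategy strictly dominates all others → no strictly dominant strategy.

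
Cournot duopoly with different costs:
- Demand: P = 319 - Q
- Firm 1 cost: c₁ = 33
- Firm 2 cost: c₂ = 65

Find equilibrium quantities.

q₁* = 106.0, q₂* = 74.0

Work:
Reaction: q₁ = (319 - 33 - q₂)/2
Reaction: q₂ = (319 - 65 - q₁)/2
Solve simultaneously:
q₁* = (319 - 2×33 + 65)/3 = 106.0
q₂* = (319 - 2×65 + 33)/3 = 74.0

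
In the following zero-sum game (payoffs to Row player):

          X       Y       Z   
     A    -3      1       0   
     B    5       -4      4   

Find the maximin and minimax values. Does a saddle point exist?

Maximin = -3, Minimax = 1, Saddle: False

Work:
Row minimums: [-3, -4] → maximin = -3
Column maximums: [5, 1, 4] → minimax = 1
No saddle point (maximin ≠ minimax). Mixed strategy needed.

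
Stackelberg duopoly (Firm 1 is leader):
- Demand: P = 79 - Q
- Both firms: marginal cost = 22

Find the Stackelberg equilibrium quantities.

q₁* (leader) = 28.5, q₂* (follower) = 14.25

Work:
Follower's reaction: q₂ = (a - c - q₁)/2
Leader substitutes: π₁ = q₁·(a - q₁ - (a-c-q₁)/2 - c)
FOC: q₁* = (79 - 22)/2 = 28.50
Then: q₂* = (79 - 22 - 28.5)/2 = 14.25
Leader has first-mover advantage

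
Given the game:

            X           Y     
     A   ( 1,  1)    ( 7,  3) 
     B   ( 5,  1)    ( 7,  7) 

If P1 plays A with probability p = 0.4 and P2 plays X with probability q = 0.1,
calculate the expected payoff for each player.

E[P1] = 6.64, E[P2] = 4.96

Work:
E[P1] = p·q·π₁(A,X) + p·(1-q)·π₁(A,Y) + (1-p)·q·π₁(B,X) + (1-p)·(1-q)·π₁(B,Y)
= 0.4·0.1·1 + 0.4·0.9·7 + 0.6·0.1·5 + 0.6·0.9·7
= 6.64

E[P2] = 4.96 (similar calculation)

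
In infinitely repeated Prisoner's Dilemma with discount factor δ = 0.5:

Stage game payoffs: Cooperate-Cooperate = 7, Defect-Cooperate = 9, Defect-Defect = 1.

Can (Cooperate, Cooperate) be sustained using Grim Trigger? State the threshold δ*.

δ* = 0.25; since δ = 0.5 ≥ 0.25, cooperation can be sustained

Work:
For Grim Trigger:
Cooperate forever: 7/(1-δ)
Defect then punished: 9 + 1·δ/(1-δ)
Need: 7/(1-δ) ≥ 9 + 1·δ/(1-δ)
Solving: δ ≥ (T-R)/(T-P) = (9-7)/(9-1) = 0.25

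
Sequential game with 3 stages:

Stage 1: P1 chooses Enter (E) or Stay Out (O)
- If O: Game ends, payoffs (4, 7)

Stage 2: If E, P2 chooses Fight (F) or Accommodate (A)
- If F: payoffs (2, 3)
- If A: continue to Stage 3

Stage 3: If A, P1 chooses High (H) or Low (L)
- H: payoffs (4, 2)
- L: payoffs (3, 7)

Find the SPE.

SPE: (O, F, H); Outcome (4, 7)

Work:
Stage 3: P1 chooses H (4 vs 3)
Stage 2: P2: F->3, A->2 (anticipating H). Choose F
Stage 1: P1: O->4, E->2 (anticipating F, H). Choose O
SPE path: O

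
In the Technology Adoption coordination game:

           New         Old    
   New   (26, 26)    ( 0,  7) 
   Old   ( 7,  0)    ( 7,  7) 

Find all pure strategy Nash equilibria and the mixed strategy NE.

Pure NE: (New, New) and (Old, Old); Mixed NE: p = 0.2692, q = 0.2692

Work:
Check pure NE:
(New, New): (26, 26) - no unilateral deviation beneficial
(Old, Old): (7, 7) - no unilateral deviation beneficial
Mixed NE: P1 plays New with p = 0.2692, P2 plays New with q = 0.2692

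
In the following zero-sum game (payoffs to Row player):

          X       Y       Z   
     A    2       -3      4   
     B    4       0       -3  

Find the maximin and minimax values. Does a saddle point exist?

Maximin = -3, Minimax = 0, Saddle: False

Work:
Row minimums: [-3, -3] → maximin = -3
Column maximums: [4, 0, 4] → minimax = 0
No saddle point (maximin ≠ minimax). Mixed strategy needed.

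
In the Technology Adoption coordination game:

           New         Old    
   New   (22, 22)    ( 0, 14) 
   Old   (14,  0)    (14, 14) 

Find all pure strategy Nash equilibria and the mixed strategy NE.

Pure NE: (New, New) and (Old, Old); Mixed NE: p = 0.6364, q = 0.6364

Work:
Check pure NE:
(New, New): (22, 22) - no unilateral deviation beneficial
(Old, Old): (14, 14) - no unilateral deviation beneficial
Mixed NE: P1 plays New with p = 0.6364, P2 plays New with q = 0.6364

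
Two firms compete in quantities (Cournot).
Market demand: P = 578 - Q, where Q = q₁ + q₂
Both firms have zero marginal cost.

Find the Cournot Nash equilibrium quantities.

q₁* = q₂* = 192.67; P* = 192.67

Work:
Profit: π_i = P·q_i = (a - q_i - q_j)·q_i
FOC: ∂π_i/∂q_i = a - 2q_i - q_j = 0
Reaction function: q_i = (578 - q_j)/2
Symmetry: q* = 578/3 = 192.67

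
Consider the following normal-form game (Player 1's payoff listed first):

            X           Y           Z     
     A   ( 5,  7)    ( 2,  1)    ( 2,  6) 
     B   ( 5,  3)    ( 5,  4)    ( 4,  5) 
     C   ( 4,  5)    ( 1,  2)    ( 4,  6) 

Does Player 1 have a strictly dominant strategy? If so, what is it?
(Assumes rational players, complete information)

No strictly dominant strategy exists for Player 1

Work:
A strategy strictly dominates another if it gives a strictly higher payoff against every opponent action. Compare each pair of P1's strategies column-by-column:
  A vs B: [5 vs 5, 2 vs 5, 2 vs 4] → A does not strictly dominate B (column X: 5 ≤ 5)
  A vs C: [5 vs 4, 2 vs 1, 2 vs 4] → A does not strictly dominate C (column Z: 2 ≤ 4)
  B vs A: [5 vs 5, 5 vs 2, 4 vs 2] → B does not strictly dominate A (column X: 5 ≤ 5)
  B vs C: [5 vs 4, 5 vs 1, 4 vs 4] → B does not strictly dominate C (column Z: 4 ≤ 4)
  C vs A: [4 vs 5, 1 vs 2, 4 vs 2] → C does not strictly dominate A (column X: 4 ≤ 5)
  C vs B: [4 vs 5, 1 vs 5, 4 vs 4] → C does not strictly dominate B (column X: 4 ≤ 5)
No single strategy strictly dominates all others → no strictly dominant strategy.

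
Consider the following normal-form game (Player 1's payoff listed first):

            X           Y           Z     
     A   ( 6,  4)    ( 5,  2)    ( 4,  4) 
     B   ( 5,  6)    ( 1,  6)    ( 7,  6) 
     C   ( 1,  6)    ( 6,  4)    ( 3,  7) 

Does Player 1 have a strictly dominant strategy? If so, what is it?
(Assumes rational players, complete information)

No strictly dominant strategy exists for Player 1

Work:
A strategy strictly dominates another if it gives a strictly higher payoff against every opponent action. Compare each pair of P1's strategies column-by-column:
  A vs B: [6 vs 5, 5 vs 1, 4 vs 7] → A does not strictly dominate B (column Z: 4 ≤ 7)
  A vs C: [6 vs 1, 5 vs 6, 4 vs 3] → A does not strictly dominate C (column Y: 5 ≤ 6)
  B vs A: [5 vs 6, 1 vs 5, 7 vs 4] → B does not strictly dominate A (column X: 5 ≤ 6)
  B vs C: [5 vs 1, 1 vs 6, 7 vs 3] → B does not strictly dominate C (column Y: 1 ≤ 6)
  C vs A: [1 vs 6, 6 vs 5, 3 vs 4] → C does not strictly dominate A (column X: 1 ≤ 6)
  C vs B: [1 vs 5, 6 vs 1, 3 vs 7] → C does not strictly dominate B (column X: 1 ≤ 5)
No single strategy strictly dominates all others → no strictly dominant strategy.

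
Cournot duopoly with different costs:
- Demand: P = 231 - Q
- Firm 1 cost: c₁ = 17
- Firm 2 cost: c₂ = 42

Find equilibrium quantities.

q₁* = 79.67, q₂* = 54.67

Work:
Reaction: q₁ = (231 - 17 - q₂)/2
Reaction: q₂ = (231 - 42 - q₁)/2
Solve simultaneously:
q₁* = (231 - 2×17 + 42)/3 = 79.67
q₂* = (231 - 2×42 + 17)/3 = 54.67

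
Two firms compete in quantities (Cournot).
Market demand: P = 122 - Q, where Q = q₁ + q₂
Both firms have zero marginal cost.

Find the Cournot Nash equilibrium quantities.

q₁* = q₂* = 40.67; P* = 40.67

Work:
Profit: π_i = P·q_i = (a - q_i - q_j)·q_i
FOC: ∂π_i/∂q_i = a - 2q_i - q_j = 0
Reaction function: q_i = (122 - q_j)/2
Symmetry: q* = 122/3 = 40.67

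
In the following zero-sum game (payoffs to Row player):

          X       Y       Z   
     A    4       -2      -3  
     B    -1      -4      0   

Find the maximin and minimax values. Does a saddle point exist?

Maximin = -3, Minimax = -2, Saddle: False

Work:
Row minimums: [-3, -4] → maximin = -3
Column maximums: [4, -2, 0] → minimax = -2
No saddle point (maximin ≠ minimax). Mixed strategy needed.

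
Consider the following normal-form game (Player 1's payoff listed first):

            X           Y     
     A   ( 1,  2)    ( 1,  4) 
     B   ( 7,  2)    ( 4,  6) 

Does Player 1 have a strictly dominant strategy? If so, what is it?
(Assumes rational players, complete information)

Yes, Player 1's strictly dominant strategy is B

Work:
A strategy strictly dominates another if it gives a strictly higher payoff against every opponent action. Compare each pair of P1's strategies column-by-column:
  A vs B: [1 vs 7, 1 vs 4] → A does not strictly dominate B (column X: 1 ≤ 7)
  B vs A: [7 vs 1, 4 vs 1] → B strictly dominates A
B strictly dominates every other strategy → strictly dominant.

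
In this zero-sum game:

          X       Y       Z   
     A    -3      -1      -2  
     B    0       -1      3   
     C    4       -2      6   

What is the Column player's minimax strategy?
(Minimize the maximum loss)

Column should play Y, value = -1

Work:
Column player minimizes Row's maximum payoff:
Column X: max payoff to Row = 4
Column Y: max payoff to Row = -1
Column Z: max payoff to Row = 6
Minimum is -1, achieved by column Y.
Minimax strategy: Y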